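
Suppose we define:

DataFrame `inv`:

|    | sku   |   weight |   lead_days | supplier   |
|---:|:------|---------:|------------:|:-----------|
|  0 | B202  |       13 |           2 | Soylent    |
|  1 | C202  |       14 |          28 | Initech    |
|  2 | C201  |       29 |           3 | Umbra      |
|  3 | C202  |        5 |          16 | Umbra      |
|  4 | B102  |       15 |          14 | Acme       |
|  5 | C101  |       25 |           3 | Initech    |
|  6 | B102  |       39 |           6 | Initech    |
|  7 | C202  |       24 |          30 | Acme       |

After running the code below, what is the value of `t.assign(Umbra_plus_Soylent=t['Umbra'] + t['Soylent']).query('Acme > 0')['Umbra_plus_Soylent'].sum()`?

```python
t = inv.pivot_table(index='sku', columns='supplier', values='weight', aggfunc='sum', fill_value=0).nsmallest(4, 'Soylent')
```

5

pivot: rows=sku, cols=supplier, sum(weight):
supplier  Acme  Initech  Soylent  Umbra
sku                                    
B102        15       39        0      0
B202         0        0       13      0
C101         0       25        0      0
C201         0        0        0     29
C202        24       14        0      5
take 4 rows with smallest Soylent:
supplier  Acme  Initech  Soylent  Umbra
sku                                    
B102        15       39        0      0
C101         0       25        0      0
C201         0        0        0     29
C202        24       14        0      5
add column Umbra_plus_Soylent = t['Umbra'] + t['Soylent']:
supplier  Acme  Initech  Soylent  Umbra  Umbra_plus_Soylent
sku                                                        
B102        15       39        0      0                   0
C101         0       25        0      0                   0
C201         0        0        0     29                  29
C202        24       14        0      5                   5
filter rows where Acme > 0:
supplier  Acme  Initech  Soylent  Umbra  Umbra_plus_Soylent
sku                                                        
B102        15       39        0      0                   0
C202        24       14        0      5                   5
sum of column 'Umbra_plus_Soylent' → 5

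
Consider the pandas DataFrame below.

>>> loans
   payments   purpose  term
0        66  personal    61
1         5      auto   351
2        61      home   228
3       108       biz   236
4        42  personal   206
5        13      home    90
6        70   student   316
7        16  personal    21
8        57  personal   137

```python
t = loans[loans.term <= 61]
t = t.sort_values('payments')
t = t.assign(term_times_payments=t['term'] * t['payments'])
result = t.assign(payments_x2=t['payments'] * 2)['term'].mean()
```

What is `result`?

filter rows where term <= 61:
   payments   purpose  term
0        66  personal    61
7        16  personal    21
sort by payments:
   payments   purpose  term
7        16  personal    21
0        66  personal    61
add column term_times_payments = t['term'] * t['payments']:
   payments   purpose  term  term_times_payments
7        16  personal    21                  336
0        66  personal    61                 4026
add column payments_x2 = t['payments'] * 2:
   payments   purpose  term  term_times_payments  payments_x2
7        16  personal    21                  336           32
0        66  personal    61                 4026          132

41.0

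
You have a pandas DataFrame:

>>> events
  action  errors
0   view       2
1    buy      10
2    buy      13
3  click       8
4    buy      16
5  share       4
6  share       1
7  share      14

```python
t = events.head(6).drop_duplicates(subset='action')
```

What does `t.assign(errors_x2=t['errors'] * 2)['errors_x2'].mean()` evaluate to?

take first 6 rows:
  action  errors
0   view       2
1    buy      10
2    buy      13
3  click       8
4    buy      16
5  share       4
drop duplicate action (keep=first):
  action  errors
0   view       2
1    buy      10
3  click       8
5  share       4
add column errors_x2 = t['errors'] * 2:
  action  errors  errors_x2
0   view       2          4
1    buy      10         20
3  click       8         16
5  share       4          8
Hence 12.0.

12.0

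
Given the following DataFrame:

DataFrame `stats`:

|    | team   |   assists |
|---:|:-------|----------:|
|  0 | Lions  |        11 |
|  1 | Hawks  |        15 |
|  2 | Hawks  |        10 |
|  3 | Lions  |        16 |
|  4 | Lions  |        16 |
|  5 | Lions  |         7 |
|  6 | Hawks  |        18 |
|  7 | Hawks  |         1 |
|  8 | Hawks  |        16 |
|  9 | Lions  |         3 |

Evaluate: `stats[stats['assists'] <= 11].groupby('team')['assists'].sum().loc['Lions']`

21

filter rows where assists <= 11:
    team  assists
0  Lions       11
2  Hawks       10
5  Lions        7
7  Hawks        1
9  Lions        3
group by team, sum of assists:
team
Hawks    11
Lions    21
Name: assists, dtype: int64
Finally, value at index 'Lions' = 21.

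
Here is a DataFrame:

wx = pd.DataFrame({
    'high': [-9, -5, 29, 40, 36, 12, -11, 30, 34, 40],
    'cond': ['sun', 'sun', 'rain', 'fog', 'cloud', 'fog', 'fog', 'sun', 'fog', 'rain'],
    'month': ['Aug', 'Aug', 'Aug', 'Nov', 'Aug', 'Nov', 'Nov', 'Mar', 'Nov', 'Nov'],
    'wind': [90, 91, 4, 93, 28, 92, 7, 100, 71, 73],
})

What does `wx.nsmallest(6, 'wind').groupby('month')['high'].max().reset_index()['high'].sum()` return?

76

take 6 rows with smallest wind:
   high   cond month  wind
2    29   rain   Aug     4
6   -11    fog   Nov     7
4    36  cloud   Aug    28
8    34    fog   Nov    71
9    40   rain   Nov    73
0    -9    sun   Aug    90
group by month, max of high:
month
Aug    36
Nov    40
Name: high, dtype: int64
reset_index():
  month  high
0   Aug    36
1   Nov    40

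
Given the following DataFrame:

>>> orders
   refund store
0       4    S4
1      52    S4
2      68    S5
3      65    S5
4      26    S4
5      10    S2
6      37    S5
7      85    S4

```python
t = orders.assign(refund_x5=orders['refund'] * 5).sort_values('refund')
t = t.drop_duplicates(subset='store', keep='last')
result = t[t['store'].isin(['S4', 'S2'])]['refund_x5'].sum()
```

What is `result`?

475

add column refund_x5 = orders['refund'] * 5:
   refund store  refund_x5
0       4    S4         20
1      52    S4        260
2      68    S5        340
3      65    S5        325
4      26    S4        130
5      10    S2         50
6      37    S5        185
7      85    S4        425
sort by refund:
   refund store  refund_x5
0       4    S4         20
5      10    S2         50
4      26    S4        130
6      37    S5        185
1      52    S4        260
3      65    S5        325
2      68    S5        340
7      85    S4        425
drop duplicate store (keep=last):
   refund store  refund_x5
5      10    S2         50
2      68    S5        340
7      85    S4        425
filter rows where store in ['S4', 'S2']:
   refund store  refund_x5
5      10    S2         50
7      85    S4        425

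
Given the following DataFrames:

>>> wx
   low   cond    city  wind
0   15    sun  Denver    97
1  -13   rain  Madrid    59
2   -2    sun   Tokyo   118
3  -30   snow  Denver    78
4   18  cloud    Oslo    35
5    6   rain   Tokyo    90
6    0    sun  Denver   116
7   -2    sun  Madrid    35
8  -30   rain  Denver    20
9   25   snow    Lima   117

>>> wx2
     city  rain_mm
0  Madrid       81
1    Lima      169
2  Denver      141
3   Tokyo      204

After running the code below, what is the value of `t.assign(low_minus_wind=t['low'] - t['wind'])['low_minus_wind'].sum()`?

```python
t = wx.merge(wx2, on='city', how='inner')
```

-761

merge on 'city' (how='inner') → 9 rows:
   low  cond    city  wind  rain_mm
0   15   sun  Denver    97      141
1  -13  rain  Madrid    59       81
2   -2   sun   Tokyo   118      204
3  -30  snow  Denver    78      141
4    6  rain   Tokyo    90      204
5    0   sun  Denver   116      141
6   -2   sun  Madrid    35       81
7  -30  rain  Denver    20      141
8   25  snow    Lima   117      169
add column low_minus_wind = t['low'] - t['wind']:
   low  cond    city  wind  rain_mm  low_minus_wind
0   15   sun  Denver    97      141             -82
1  -13  rain  Madrid    59       81             -72
2   -2   sun   Tokyo   118      204            -120
3  -30  snow  Denver    78      141            -108
4    6  rain   Tokyo    90      204             -84
5    0   sun  Denver   116      141            -116
6   -2   sun  Madrid    35       81             -37
7  -30  rain  Denver    20      141             -50
8   25  snow    Lima   117      169             -92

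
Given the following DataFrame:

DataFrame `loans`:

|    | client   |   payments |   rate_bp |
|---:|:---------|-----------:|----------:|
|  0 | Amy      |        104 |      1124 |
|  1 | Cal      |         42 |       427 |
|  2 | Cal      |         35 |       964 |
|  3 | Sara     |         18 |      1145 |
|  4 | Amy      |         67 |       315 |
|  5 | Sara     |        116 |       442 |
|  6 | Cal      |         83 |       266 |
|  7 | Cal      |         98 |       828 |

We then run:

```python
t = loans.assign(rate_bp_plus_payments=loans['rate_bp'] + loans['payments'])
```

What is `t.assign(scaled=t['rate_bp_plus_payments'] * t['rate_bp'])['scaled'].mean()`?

add column rate_bp_plus_payments = loans['rate_bp'] + loans['payments']:
  client  payments  rate_bp  rate_bp_plus_payments
0    Amy       104     1124                   1228
1    Cal        42      427                    469
2    Cal        35      964                    999
3   Sara        18     1145                   1163
4    Amy        67      315                    382
5   Sara       116      442                    558
6    Cal        83      266                    349
7    Cal        98      828                    926
add column scaled = t['rate_bp_plus_payments'] * t['rate_bp']:
  client  payments  rate_bp  rate_bp_plus_payments   scaled
0    Amy       104     1124                   1228  1380272
1    Cal        42      427                    469   200263
2    Cal        35      964                    999   963036
3   Sara        18     1145                   1163  1331635
4    Amy        67      315                    382   120330
5   Sara       116      442                    558   246636
6    Cal        83      266                    349    92834
7    Cal        98      828                    926   766728
Taking the mean of column 'scaled' gives 637716.75.

637716.75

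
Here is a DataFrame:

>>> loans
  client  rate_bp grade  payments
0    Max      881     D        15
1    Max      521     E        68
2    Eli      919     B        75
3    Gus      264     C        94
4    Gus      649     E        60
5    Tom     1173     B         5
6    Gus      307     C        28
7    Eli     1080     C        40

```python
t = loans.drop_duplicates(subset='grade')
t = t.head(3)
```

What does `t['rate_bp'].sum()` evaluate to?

drop duplicate grade (keep=first):
  client  rate_bp grade  payments
0    Max      881     D        15
1    Max      521     E        68
2    Eli      919     B        75
3    Gus      264     C        94
take first 3 rows:
  client  rate_bp grade  payments
0    Max      881     D        15
1    Max      521     E        68
2    Eli      919     B        75

2321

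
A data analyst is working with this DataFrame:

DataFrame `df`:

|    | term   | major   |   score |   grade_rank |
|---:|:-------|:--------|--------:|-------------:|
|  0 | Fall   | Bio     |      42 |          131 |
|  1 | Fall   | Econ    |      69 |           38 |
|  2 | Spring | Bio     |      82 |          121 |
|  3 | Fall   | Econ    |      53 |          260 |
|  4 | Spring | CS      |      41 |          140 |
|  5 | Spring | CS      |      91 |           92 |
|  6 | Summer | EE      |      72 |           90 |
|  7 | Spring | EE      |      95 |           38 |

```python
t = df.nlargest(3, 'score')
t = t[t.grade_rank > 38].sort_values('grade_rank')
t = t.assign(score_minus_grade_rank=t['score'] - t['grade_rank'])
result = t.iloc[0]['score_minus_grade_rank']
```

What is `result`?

-1

take 3 rows with largest score:
     term major  score  grade_rank
7  Spring    EE     95          38
5  Spring    CS     91          92
2  Spring   Bio     82         121
filter rows where grade_rank > 38:
     term major  score  grade_rank
5  Spring    CS     91          92
2  Spring   Bio     82         121
sort by grade_rank:
     term major  score  grade_rank
5  Spring    CS     91          92
2  Spring   Bio     82         121
add column score_minus_grade_rank = t['score'] - t['grade_rank']:
     term major  score  grade_rank  score_minus_grade_rank
5  Spring    CS     91          92                      -1
2  Spring   Bio     82         121                     -39
Hence -1.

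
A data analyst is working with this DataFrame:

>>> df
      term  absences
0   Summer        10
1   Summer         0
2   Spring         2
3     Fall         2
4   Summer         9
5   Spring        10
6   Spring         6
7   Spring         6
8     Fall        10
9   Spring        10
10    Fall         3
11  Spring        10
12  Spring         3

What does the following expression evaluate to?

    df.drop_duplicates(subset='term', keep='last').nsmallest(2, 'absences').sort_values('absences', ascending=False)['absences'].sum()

6

drop duplicate term (keep=last):
      term  absences
4   Summer         9
10    Fall         3
12  Spring         3
take 2 rows with smallest absences:
      term  absences
10    Fall         3
12  Spring         3
sort by absences descending:
      term  absences
10    Fall         3
12  Spring         3
Finally, sum of column 'absences' = 6.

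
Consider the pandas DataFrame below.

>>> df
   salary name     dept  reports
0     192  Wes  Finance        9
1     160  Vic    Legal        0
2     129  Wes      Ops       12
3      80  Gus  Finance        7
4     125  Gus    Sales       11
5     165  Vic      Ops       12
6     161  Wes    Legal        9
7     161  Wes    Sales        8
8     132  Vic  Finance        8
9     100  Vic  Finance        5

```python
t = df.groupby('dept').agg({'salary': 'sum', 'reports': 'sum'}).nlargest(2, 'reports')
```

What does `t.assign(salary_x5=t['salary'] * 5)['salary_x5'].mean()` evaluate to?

group by dept: sum(salary), sum(reports):
         salary  reports
dept                    
Finance     504       29
Legal       321        9
Ops         294       24
Sales       286       19
take 2 rows with largest reports:
         salary  reports
dept                    
Finance     504       29
Ops         294       24
add column salary_x5 = t['salary'] * 5:
         salary  reports  salary_x5
dept                               
Finance     504       29       2520
Ops         294       24       1470
Taking the mean of column 'salary_x5' gives 1995.0.

1995.0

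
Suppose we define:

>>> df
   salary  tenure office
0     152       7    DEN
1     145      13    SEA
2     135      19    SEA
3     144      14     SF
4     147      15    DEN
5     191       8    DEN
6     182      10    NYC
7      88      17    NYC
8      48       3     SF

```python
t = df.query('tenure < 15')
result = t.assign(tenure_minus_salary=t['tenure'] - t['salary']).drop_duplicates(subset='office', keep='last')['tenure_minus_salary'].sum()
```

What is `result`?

-532

filter rows where tenure < 15:
   salary  tenure office
0     152       7    DEN
1     145      13    SEA
3     144      14     SF
5     191       8    DEN
6     182      10    NYC
8      48       3     SF
add column tenure_minus_salary = t['tenure'] - t['salary']:
   salary  tenure office  tenure_minus_salary
0     152       7    DEN                 -145
1     145      13    SEA                 -132
3     144      14     SF                 -130
5     191       8    DEN                 -183
6     182      10    NYC                 -172
8      48       3     SF                  -45
drop duplicate office (keep=last):
   salary  tenure office  tenure_minus_salary
1     145      13    SEA                 -132
5     191       8    DEN                 -183
6     182      10    NYC                 -172
8      48       3     SF                  -45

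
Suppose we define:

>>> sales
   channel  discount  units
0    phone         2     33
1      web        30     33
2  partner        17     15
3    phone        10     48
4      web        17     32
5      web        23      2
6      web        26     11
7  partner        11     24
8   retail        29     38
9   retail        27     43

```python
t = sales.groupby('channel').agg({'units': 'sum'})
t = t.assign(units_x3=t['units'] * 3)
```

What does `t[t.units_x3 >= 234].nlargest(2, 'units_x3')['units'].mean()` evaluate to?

81.0

group by channel, sum of units:
         units
channel       
partner     39
phone       81
retail      81
web         78
add column units_x3 = t['units'] * 3:
         units  units_x3
channel                 
partner     39       117
phone       81       243
retail      81       243
web         78       234
filter rows where units_x3 >= 234:
         units  units_x3
channel                 
phone       81       243
retail      81       243
web         78       234
take 2 rows with largest units_x3:
         units  units_x3
channel                 
phone       81       243
retail      81       243
Hence 81.0.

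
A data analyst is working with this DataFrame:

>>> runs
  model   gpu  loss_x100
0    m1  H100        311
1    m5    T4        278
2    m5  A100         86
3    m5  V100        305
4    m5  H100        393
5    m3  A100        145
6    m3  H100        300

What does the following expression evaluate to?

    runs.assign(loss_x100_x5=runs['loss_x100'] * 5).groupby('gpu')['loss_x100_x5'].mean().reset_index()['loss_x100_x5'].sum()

add column loss_x100_x5 = runs['loss_x100'] * 5:
  model   gpu  loss_x100  loss_x100_x5
0    m1  H100        311          1555
1    m5    T4        278          1390
2    m5  A100         86           430
3    m5  V100        305          1525
4    m5  H100        393          1965
5    m3  A100        145           725
6    m3  H100        300          1500
group by gpu, mean of loss_x100_x5:
gpu
A100     577.500000
H100    1673.333333
T4      1390.000000
V100    1525.000000
Name: loss_x100_x5, dtype: float64
reset_index():
    gpu  loss_x100_x5
0  A100    577.500000
1  H100   1673.333333
2    T4   1390.000000
3  V100   1525.000000

5165.83333333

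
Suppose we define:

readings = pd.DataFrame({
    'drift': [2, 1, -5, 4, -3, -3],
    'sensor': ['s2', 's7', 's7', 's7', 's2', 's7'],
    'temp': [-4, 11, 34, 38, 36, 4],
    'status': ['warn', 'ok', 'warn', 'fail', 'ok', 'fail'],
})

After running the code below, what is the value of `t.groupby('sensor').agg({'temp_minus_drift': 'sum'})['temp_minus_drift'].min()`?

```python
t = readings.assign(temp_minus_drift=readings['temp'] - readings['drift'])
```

add column temp_minus_drift = readings['temp'] - readings['drift']:
   drift sensor  temp status  temp_minus_drift
0      2     s2    -4   warn                -6
1      1     s7    11     ok                10
2     -5     s7    34   warn                39
3      4     s7    38   fail                34
4     -3     s2    36     ok                39
5     -3     s7     4   fail                 7
group by sensor, sum of temp_minus_drift:
        temp_minus_drift
sensor                  
s2                    33
s7                    90

33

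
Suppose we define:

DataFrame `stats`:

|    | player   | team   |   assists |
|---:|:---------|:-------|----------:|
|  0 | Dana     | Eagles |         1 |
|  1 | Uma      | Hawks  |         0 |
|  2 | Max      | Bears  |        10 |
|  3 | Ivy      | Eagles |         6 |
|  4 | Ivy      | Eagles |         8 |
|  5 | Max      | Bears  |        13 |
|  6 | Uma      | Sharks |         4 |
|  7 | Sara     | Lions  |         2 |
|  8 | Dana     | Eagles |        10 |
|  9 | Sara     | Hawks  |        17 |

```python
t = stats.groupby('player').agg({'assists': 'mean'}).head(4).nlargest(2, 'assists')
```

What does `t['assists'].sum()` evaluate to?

21.0

group by player, mean of assists:
        assists
player         
Dana        5.5
Ivy         7.0
Max        11.5
Sara        9.5
Uma         2.0
take first 4 rows:
        assists
player         
Dana        5.5
Ivy         7.0
Max        11.5
Sara        9.5
take 2 rows with largest assists:
        assists
player         
Max        11.5
Sara        9.5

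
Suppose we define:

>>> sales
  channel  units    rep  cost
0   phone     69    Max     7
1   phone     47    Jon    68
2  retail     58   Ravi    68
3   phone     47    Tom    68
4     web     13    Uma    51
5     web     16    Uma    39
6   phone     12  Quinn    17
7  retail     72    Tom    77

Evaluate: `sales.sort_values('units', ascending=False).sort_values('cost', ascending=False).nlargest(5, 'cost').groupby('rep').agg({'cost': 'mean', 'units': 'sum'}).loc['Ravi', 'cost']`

sort by units descending:
  channel  units    rep  cost
7  retail     72    Tom    77
0   phone     69    Max     7
2  retail     58   Ravi    68
1   phone     47    Jon    68
3   phone     47    Tom    68
5     web     16    Uma    39
4     web     13    Uma    51
6   phone     12  Quinn    17
sort by cost descending:
  channel  units    rep  cost
7  retail     72    Tom    77
2  retail     58   Ravi    68
1   phone     47    Jon    68
3   phone     47    Tom    68
4     web     13    Uma    51
5     web     16    Uma    39
6   phone     12  Quinn    17
0   phone     69    Max     7
take 5 rows with largest cost:
  channel  units   rep  cost
7  retail     72   Tom    77
2  retail     58  Ravi    68
1   phone     47   Jon    68
3   phone     47   Tom    68
4     web     13   Uma    51
group by rep: mean(cost), sum(units):
      cost  units
rep              
Jon   68.0     47
Ravi  68.0     58
Tom   72.5    119
Uma   51.0     13
Then the value at row 'Ravi', column 'cost': 68.0

68.0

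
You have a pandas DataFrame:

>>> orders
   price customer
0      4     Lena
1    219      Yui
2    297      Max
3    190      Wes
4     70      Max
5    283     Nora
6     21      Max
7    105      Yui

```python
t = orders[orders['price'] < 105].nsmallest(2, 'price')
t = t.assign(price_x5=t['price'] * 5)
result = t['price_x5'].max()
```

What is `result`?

filter rows where price < 105:
   price customer
0      4     Lena
4     70      Max
6     21      Max
take 2 rows with smallest price:
   price customer
0      4     Lena
6     21      Max
add column price_x5 = t['price'] * 5:
   price customer  price_x5
0      4     Lena        20
6     21      Max       105
Then the max of column 'price_x5': 105

105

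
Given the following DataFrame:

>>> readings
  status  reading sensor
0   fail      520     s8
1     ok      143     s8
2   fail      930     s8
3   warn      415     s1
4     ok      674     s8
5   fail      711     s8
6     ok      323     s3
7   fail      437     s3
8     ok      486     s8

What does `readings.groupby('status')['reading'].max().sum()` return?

2019

group by status, max of reading:
status
fail    930
ok      674
warn    415
Name: reading, dtype: int64
Then the sum of the resulting series: 2019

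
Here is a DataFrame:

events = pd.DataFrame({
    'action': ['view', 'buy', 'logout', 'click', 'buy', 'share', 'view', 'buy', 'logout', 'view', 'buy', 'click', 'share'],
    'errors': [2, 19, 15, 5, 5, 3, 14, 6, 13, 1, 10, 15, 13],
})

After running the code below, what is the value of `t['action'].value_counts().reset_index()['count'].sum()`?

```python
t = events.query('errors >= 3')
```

11

filter rows where errors >= 3:
    action  errors
1      buy      19
2   logout      15
3    click       5
4      buy       5
5    share       3
6     view      14
7      buy       6
8   logout      13
10     buy      10
11   click      15
12   share      13
value_counts of action:
action
buy       4
logout    2
click     2
share     2
view      1
Name: count, dtype: int64
reset_index():
   action  count
0     buy      4
1  logout      2
2   click      2
3   share      2
4    view      1
Finally, sum of column 'count' = 11.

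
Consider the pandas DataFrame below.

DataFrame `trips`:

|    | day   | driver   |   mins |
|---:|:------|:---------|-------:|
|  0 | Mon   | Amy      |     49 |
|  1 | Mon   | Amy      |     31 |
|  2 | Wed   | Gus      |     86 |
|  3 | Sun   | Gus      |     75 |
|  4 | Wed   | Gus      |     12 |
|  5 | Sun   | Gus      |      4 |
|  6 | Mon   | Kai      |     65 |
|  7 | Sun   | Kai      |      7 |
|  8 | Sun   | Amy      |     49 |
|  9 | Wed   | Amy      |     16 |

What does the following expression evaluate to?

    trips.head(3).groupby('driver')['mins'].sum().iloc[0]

take first 3 rows:
   day driver  mins
0  Mon    Amy    49
1  Mon    Amy    31
2  Wed    Gus    86
group by driver, sum of mins:
driver
Amy    80
Gus    86
Name: mins, dtype: int64
Then the value at position 0: 80

80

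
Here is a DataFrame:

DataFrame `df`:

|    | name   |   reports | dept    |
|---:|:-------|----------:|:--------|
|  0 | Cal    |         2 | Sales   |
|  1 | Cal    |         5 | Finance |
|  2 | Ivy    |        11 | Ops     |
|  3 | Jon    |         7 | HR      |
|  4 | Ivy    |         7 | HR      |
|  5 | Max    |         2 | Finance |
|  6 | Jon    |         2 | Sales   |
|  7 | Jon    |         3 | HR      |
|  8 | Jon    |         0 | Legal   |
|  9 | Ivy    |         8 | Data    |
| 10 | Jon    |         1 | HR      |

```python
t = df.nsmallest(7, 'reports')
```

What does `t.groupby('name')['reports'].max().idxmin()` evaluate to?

take 7 rows with smallest reports:
   name  reports     dept
8   Jon        0    Legal
10  Jon        1       HR
0   Cal        2    Sales
5   Max        2  Finance
6   Jon        2    Sales
7   Jon        3       HR
1   Cal        5  Finance
group by name, max of reports:
name
Cal    5
Jon    3
Max    2
Name: reports, dtype: int64
So idxmin() = Max.

Max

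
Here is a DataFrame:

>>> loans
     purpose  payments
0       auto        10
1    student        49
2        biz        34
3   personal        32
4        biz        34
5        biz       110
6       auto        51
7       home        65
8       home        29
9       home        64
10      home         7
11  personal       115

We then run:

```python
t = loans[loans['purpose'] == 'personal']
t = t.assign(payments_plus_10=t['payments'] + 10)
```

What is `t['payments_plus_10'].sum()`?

filter rows where purpose == 'personal':
     purpose  payments
3   personal        32
11  personal       115
add column payments_plus_10 = t['payments'] + 10:
     purpose  payments  payments_plus_10
3   personal        32                42
11  personal       115               125
Finally, sum of column 'payments_plus_10' = 167.

167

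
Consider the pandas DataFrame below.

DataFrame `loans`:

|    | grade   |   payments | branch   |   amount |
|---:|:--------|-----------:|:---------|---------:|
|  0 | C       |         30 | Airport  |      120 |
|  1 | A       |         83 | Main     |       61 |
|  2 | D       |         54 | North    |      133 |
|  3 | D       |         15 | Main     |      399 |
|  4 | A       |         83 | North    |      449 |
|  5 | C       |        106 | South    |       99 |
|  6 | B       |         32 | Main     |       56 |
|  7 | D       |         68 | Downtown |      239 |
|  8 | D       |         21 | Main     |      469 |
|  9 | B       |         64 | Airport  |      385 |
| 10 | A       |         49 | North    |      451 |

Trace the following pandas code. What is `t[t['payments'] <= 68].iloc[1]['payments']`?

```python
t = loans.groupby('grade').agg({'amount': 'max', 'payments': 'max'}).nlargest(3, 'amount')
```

group by grade: max(amount), max(payments):
       amount  payments
grade                  
A         451        83
B         385        64
C         120       106
D         469        68
take 3 rows with largest amount:
       amount  payments
grade                  
D         469        68
A         451        83
B         385        64
filter rows where payments <= 68:
       amount  payments
grade                  
D         469        68
B         385        64
Then the value at position 1, column 'payments': 64

64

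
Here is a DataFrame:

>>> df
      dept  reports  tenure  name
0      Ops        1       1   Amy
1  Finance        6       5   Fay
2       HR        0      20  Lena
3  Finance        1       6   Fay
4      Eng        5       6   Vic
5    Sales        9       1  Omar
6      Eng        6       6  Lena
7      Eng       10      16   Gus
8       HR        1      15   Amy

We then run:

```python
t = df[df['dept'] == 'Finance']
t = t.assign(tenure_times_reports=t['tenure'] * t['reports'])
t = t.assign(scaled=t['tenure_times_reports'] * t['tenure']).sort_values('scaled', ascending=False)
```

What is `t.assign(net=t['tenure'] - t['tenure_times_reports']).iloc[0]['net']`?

filter rows where dept == 'Finance':
      dept  reports  tenure name
1  Finance        6       5  Fay
3  Finance        1       6  Fay
add column tenure_times_reports = t['tenure'] * t['reports']:
      dept  reports  tenure name  tenure_times_reports
1  Finance        6       5  Fay                    30
3  Finance        1       6  Fay                     6
add column scaled = t['tenure_times_reports'] * t['tenure']:
      dept  reports  tenure name  tenure_times_reports  scaled
1  Finance        6       5  Fay                    30     150
3  Finance        1       6  Fay                     6      36
sort by scaled descending:
      dept  reports  tenure name  tenure_times_reports  scaled
1  Finance        6       5  Fay                    30     150
3  Finance        1       6  Fay                     6      36
add column net = t['tenure'] - t['tenure_times_reports']:
      dept  reports  tenure name  tenure_times_reports  scaled  net
1  Finance        6       5  Fay                    30     150  -25
3  Finance        1       6  Fay                     6      36    0
The value at position 0, column 'net' is -25.

-25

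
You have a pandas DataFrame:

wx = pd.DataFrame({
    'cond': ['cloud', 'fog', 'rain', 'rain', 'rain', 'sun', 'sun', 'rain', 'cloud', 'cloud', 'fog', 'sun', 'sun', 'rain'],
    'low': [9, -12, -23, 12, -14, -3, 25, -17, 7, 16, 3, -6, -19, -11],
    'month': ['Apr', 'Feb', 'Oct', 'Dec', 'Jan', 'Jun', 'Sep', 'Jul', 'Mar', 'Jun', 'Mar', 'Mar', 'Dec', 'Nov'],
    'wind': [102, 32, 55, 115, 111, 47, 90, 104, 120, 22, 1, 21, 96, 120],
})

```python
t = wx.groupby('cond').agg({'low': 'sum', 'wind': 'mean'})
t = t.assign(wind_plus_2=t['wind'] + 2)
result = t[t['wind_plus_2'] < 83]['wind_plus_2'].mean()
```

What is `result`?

group by cond: sum(low), mean(wind):
       low        wind
cond                  
cloud   32   81.333333
fog     -9   16.500000
rain   -53  101.000000
sun     -3   63.500000
add column wind_plus_2 = t['wind'] + 2:
       low        wind  wind_plus_2
cond                               
cloud   32   81.333333    83.333333
fog     -9   16.500000    18.500000
rain   -53  101.000000   103.000000
sun     -3   63.500000    65.500000
filter rows where wind_plus_2 < 83:
      low  wind  wind_plus_2
cond                        
fog    -9  16.5         18.5
sun    -3  63.5         65.5

42.0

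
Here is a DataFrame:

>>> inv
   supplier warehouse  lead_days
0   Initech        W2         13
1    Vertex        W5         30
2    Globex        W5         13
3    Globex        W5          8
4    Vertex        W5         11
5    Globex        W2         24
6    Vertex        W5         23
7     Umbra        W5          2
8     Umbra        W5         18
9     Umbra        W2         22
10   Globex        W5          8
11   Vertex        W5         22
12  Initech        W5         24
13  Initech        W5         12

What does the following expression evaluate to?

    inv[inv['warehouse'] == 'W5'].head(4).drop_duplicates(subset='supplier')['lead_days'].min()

filter rows where warehouse == 'W5':
   supplier warehouse  lead_days
1    Vertex        W5         30
2    Globex        W5         13
3    Globex        W5          8
4    Vertex        W5         11
6    Vertex        W5         23
7     Umbra        W5          2
8     Umbra        W5         18
10   Globex        W5          8
11   Vertex        W5         22
12  Initech        W5         24
13  Initech        W5         12
take first 4 rows:
  supplier warehouse  lead_days
1   Vertex        W5         30
2   Globex        W5         13
3   Globex        W5          8
4   Vertex        W5         11
drop duplicate supplier (keep=first):
  supplier warehouse  lead_days
1   Vertex        W5         30
2   Globex        W5         13

13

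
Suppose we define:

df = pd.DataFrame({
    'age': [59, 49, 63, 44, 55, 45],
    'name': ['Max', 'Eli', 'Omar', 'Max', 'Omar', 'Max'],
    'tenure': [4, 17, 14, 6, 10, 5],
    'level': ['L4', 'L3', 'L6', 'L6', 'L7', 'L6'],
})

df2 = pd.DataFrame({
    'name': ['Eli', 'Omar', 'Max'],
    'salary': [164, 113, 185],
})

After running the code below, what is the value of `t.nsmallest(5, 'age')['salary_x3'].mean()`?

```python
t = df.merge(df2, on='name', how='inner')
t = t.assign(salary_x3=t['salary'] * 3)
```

merge on 'name' (how='inner') → 6 rows:
   age  name  tenure level  salary
0   59   Max       4    L4     185
1   49   Eli      17    L3     164
2   63  Omar      14    L6     113
3   44   Max       6    L6     185
4   55  Omar      10    L7     113
5   45   Max       5    L6     185
add column salary_x3 = t['salary'] * 3:
   age  name  tenure level  salary  salary_x3
0   59   Max       4    L4     185        555
1   49   Eli      17    L3     164        492
2   63  Omar      14    L6     113        339
3   44   Max       6    L6     185        555
4   55  Omar      10    L7     113        339
5   45   Max       5    L6     185        555
take 5 rows with smallest age:
   age  name  tenure level  salary  salary_x3
3   44   Max       6    L6     185        555
5   45   Max       5    L6     185        555
1   49   Eli      17    L3     164        492
4   55  Omar      10    L7     113        339
0   59   Max       4    L4     185        555
Reading off the mean of column 'salary_x3', we get 499.2.

499.2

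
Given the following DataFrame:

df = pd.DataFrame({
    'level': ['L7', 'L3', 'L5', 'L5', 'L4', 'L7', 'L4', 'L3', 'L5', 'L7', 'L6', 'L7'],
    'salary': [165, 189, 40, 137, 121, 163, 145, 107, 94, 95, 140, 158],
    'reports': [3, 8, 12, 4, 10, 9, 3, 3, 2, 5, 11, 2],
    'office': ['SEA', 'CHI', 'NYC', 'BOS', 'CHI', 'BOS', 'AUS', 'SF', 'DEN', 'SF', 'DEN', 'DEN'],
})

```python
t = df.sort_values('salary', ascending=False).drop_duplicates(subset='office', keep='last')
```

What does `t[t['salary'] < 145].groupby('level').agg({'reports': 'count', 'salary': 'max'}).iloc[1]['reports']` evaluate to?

sort by salary descending:
   level  salary  reports office
1     L3     189        8    CHI
0     L7     165        3    SEA
5     L7     163        9    BOS
11    L7     158        2    DEN
6     L4     145        3    AUS
10    L6     140       11    DEN
3     L5     137        4    BOS
4     L4     121       10    CHI
7     L3     107        3     SF
9     L7      95        5     SF
8     L5      94        2    DEN
2     L5      40       12    NYC
drop duplicate office (keep=last):
  level  salary  reports office
0    L7     165        3    SEA
6    L4     145        3    AUS
3    L5     137        4    BOS
4    L4     121       10    CHI
9    L7      95        5     SF
8    L5      94        2    DEN
2    L5      40       12    NYC
filter rows where salary < 145:
  level  salary  reports office
3    L5     137        4    BOS
4    L4     121       10    CHI
9    L7      95        5     SF
8    L5      94        2    DEN
2    L5      40       12    NYC
group by level: count(reports), max(salary):
       reports  salary
level                 
L4           1     121
L5           3     137
L7           1      95

3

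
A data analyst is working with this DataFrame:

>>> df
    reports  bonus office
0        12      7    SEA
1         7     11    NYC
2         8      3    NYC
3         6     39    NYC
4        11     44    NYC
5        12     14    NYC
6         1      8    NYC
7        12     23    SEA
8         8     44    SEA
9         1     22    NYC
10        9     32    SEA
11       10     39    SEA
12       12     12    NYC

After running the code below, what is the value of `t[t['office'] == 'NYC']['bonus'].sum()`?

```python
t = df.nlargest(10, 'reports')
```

84

take 10 rows with largest reports:
    reports  bonus office
0        12      7    SEA
5        12     14    NYC
7        12     23    SEA
12       12     12    NYC
4        11     44    NYC
11       10     39    SEA
10        9     32    SEA
2         8      3    NYC
8         8     44    SEA
1         7     11    NYC
filter rows where office == 'NYC':
    reports  bonus office
5        12     14    NYC
12       12     12    NYC
4        11     44    NYC
2         8      3    NYC
1         7     11    NYC
So sum() = 84.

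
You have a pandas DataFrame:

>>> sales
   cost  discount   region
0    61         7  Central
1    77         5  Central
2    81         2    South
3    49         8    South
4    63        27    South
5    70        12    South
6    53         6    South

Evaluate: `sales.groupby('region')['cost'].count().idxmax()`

group by region, count of cost:
region
Central    2
South      5
Name: cost, dtype: int64

South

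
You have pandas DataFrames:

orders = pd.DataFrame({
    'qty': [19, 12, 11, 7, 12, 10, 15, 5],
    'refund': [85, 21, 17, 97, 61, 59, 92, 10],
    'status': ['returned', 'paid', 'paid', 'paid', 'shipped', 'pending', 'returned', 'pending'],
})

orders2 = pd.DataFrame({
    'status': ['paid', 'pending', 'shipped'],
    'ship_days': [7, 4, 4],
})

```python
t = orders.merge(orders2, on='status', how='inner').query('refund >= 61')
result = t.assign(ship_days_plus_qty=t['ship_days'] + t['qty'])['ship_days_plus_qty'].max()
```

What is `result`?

merge on 'status' (how='inner') → 6 rows:
   qty  refund   status  ship_days
0   12      21     paid          7
1   11      17     paid          7
2    7      97     paid          7
3   12      61  shipped          4
4   10      59  pending          4
5    5      10  pending          4
filter rows where refund >= 61:
   qty  refund   status  ship_days
2    7      97     paid          7
3   12      61  shipped          4
add column ship_days_plus_qty = t['ship_days'] + t['qty']:
   qty  refund   status  ship_days  ship_days_plus_qty
2    7      97     paid          7                  14
3   12      61  shipped          4                  16
The max of column 'ship_days_plus_qty' is 16.

16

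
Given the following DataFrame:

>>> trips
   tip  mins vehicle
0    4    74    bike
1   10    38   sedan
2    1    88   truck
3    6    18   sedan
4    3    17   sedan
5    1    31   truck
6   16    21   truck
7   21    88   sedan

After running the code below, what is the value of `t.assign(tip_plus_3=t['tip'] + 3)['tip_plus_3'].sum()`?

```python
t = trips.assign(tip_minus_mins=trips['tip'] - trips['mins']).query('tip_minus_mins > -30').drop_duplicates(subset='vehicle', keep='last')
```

25

add column tip_minus_mins = trips['tip'] - trips['mins']:
   tip  mins vehicle  tip_minus_mins
0    4    74    bike             -70
1   10    38   sedan             -28
2    1    88   truck             -87
3    6    18   sedan             -12
4    3    17   sedan             -14
5    1    31   truck             -30
6   16    21   truck              -5
7   21    88   sedan             -67
filter rows where tip_minus_mins > -30:
   tip  mins vehicle  tip_minus_mins
1   10    38   sedan             -28
3    6    18   sedan             -12
4    3    17   sedan             -14
6   16    21   truck              -5
drop duplicate vehicle (keep=last):
   tip  mins vehicle  tip_minus_mins
4    3    17   sedan             -14
6   16    21   truck              -5
add column tip_plus_3 = t['tip'] + 3:
   tip  mins vehicle  tip_minus_mins  tip_plus_3
4    3    17   sedan             -14           6
6   16    21   truck              -5          19
Taking the sum of column 'tip_plus_3' gives 25.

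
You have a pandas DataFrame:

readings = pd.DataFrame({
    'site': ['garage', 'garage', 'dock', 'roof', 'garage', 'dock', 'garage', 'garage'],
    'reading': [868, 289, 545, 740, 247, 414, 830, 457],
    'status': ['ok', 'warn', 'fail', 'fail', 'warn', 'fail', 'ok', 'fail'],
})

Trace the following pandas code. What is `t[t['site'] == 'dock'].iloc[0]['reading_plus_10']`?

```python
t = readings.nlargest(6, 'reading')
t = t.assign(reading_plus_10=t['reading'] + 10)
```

take 6 rows with largest reading:
     site  reading status
0  garage      868     ok
6  garage      830     ok
3    roof      740   fail
2    dock      545   fail
7  garage      457   fail
5    dock      414   fail
add column reading_plus_10 = t['reading'] + 10:
     site  reading status  reading_plus_10
0  garage      868     ok              878
6  garage      830     ok              840
3    roof      740   fail              750
2    dock      545   fail              555
7  garage      457   fail              467
5    dock      414   fail              424
filter rows where site == 'dock':
   site  reading status  reading_plus_10
2  dock      545   fail              555
5  dock      414   fail              424

555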